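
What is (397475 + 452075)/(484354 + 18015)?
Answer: 849550/502369 ≈ 1.6911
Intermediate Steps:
(397475 + 452075)/(484354 + 18015) = 849550/502369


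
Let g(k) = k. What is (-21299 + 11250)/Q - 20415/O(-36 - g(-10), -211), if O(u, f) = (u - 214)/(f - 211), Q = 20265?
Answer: -5819600707/162120 ≈ -35897.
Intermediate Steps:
O(u, f) = (-214 + u)/(-211 + f)
(-21299 + 11250)/Q - 20415/O(-36 - g(-10), -211) = (-21299 + 11250)/20265 - 20415*(-211 - 211)/(-214 + (-36 - 1*(-10))) = -10049*1/20265 - 20415*(-422/(-214 + (-36 + 10))) = -10049/20265 - 20415*(-422/(-214 - 26)) = -10049/20265 - 20415/((-1/422*(-240))) = -10049/20265 - 20415/120/211 = -10049/20265 - 20415*211/120 = -10049/20265 - 287171/8 = -5819600707/162120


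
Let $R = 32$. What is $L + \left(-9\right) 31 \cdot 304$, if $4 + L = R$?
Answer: $-84788$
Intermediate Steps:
$L = 28$ ($L = -4 + 32 = 28$)
$L + \left(-9\right) 31 \cdot 304 = 28 + \left(-9\right) 31 \cdot 304 = 28 - 84816 = -84788$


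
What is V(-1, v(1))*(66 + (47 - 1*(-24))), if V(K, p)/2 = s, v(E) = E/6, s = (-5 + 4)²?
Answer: 274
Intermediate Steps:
s = 1 (s = (-1)² = 1)
v(E) = E/6 (v(E) = E*(⅙) = E/6)
V(K, p) = 2 (V(K, p) = 2*1 = 2)
V(-1, v(1))*(66 + (47 - 1*(-24))) = 2*(66 + (47 - 1*(-24))) = 2*(66 + (47 + 24)) = 2*(66 + 71) = 2*137 = 274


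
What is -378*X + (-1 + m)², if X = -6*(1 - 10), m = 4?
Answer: -20403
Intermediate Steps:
X = 54 (X = -6*(-9) = 54)
-378*X + (-1 + m)² = -378*54 + (-1 + 4)² = -20412 + 3² = -20412 + 9 = -20403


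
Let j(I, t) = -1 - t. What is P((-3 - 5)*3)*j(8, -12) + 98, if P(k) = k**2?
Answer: 6434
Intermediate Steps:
P((-3 - 5)*3)*j(8, -12) + 98 = ((-3 - 5)*3)**2*(-1 - 1*(-12)) + 98 = (-8*3)**2*(-1 + 12) + 98 = (-24)**2*11 + 98 = 576*11 + 98 = 6336 + 98 = 6434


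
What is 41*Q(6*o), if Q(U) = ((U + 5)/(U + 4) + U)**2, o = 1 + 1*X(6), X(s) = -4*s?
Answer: 13819168121/17956 ≈ 7.6961e+5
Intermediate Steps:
o = -23 (o = 1 + 1*(-4*6) = 1 + 1*(-24) = 1 - 24 = -23)
Q(U) = (U + (5 + U)/(4 + U))**2 (Q(U) = ((5 + U)/(4 + U) + U)**2 = (U + (5 + U)/(4 + U))**2)
41*Q(6*o) = 41*((5 + (6*(-23))**2 + 5*(6*(-23)))**2/(4 + 6*(-23))**2) = 41*((5 + (-138)**2 + 5*(-138))**2/(4 - 138)**2) = 41*((5 + 19044 - 690)**2/(-134)**2) = 41*((1/17956)*18359**2) = 41*((1/17956)*337052881) = 41*(337052881/17956) = 13819168121/17956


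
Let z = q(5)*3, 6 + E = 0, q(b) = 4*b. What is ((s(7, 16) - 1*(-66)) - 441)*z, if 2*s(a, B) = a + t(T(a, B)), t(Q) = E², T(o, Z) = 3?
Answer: -21210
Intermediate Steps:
E = -6 (E = -6 + 0 = -6)
t(Q) = 36 (t(Q) = (-6)² = 36)
z = 60 (z = (4*5)*3 = 20*3 = 60)
s(a, B) = 18 + a/2 (s(a, B) = (a + 36)/2 = (36 + a)/2 = 18 + a/2)
((s(7, 16) - 1*(-66)) - 441)*z = (((18 + (½)*7) - 1*(-66)) - 441)*60 = (((18 + 7/2) + 66) - 441)*60 = ((43/2 + 66) - 441)*60 = (175/2 - 441)*60 = -707/2*60 = -21210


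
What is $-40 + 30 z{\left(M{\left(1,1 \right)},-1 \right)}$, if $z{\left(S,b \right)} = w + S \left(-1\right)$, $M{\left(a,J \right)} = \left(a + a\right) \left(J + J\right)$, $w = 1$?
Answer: $-130$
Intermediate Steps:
$M{\left(a,J \right)} = 4 J a$ ($M{\left(a,J \right)} = 2 a 2 J = 4 J a$)
$z{\left(S,b \right)} = 1 - S$ ($z{\left(S,b \right)} = 1 + S \left(-1\right) = 1 - S$)
$-40 + 30 z{\left(M{\left(1,1 \right)},-1 \right)} = -40 + 30 \left(1 - 4 \cdot 1 \cdot 1\right) = -40 + 30 \left(1 - 4\right) = -40 + 30 \left(-3\right) = -40 - 90 = -130$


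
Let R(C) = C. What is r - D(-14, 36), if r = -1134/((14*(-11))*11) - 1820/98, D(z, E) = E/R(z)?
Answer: -1855/121 ≈ -15.331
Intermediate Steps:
D(z, E) = E/z
r = -15163/847 (r = -1134/((-154*11)) - 1820*1/98 = -1134/(-1694) - 130/7 = -1134*(-1/1694) - 130/7 = 81/121 - 130/7 = -15163/847 ≈ -17.902)
r - D(-14, 36) = -15163/847 - 36/(-14) = -15163/847 - 36*(-1)/14 = -15163/847 - 1*(-18/7) = -15163/847 + 18/7 = -1855/121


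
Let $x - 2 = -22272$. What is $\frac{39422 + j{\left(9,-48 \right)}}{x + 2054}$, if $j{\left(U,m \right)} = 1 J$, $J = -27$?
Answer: $- \frac{39395}{20216} \approx -1.9487$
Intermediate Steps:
$x = -22270$ ($x = 2 - 22272 = -22270$)
$j{\left(U,m \right)} = -27$ ($j{\left(U,m \right)} = 1 \left(-27\right) = -27$)
$\frac{39422 + j{\left(9,-48 \right)}}{x + 2054} = \frac{39422 - 27}{-22270 + 2054} = \frac{39395}{-20216} = 39395 \left(- \frac{1}{20216}\right) = - \frac{39395}{20216}$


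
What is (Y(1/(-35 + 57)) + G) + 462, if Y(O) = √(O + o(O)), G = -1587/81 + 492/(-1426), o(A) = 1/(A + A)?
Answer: 8510143/19251 + 9*√66/22 ≈ 445.39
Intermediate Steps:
o(A) = 1/(2*A)
G = -383819/19251 (G = -1587*1/81 + 492*(-1/1426) = -529/27 - 246/713 = -383819/19251 ≈ -19.938)
Y(O) = √(O + 1/(2*O))
(Y(1/(-35 + 57)) + G) + 462 = (√(2/(1/(-35 + 57)) + 4/(-35 + 57))/2 - 383819/19251) + 462 = (√(2/(1/22) + 4/22)/2 - 383819/19251) + 462 = (√(2/(1/22) + 4*(1/22))/2 - 383819/19251) + 462 = (√(2*22 + 2/11)/2 - 383819/19251) + 462 = (√(44 + 2/11)/2 - 383819/19251) + 462 = (√(486/11)/2 - 383819/19251) + 462 = ((9*√66/11)/2 - 383819/19251) + 462 = (9*√66/22 - 383819/19251) + 462 = (-383819/19251 + 9*√66/22) + 462 = 8510143/19251 + 9*√66/22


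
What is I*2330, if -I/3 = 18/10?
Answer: -12582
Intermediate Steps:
I = -27/5 (I = -54/10 = -3*9/5 = -27/5 ≈ -5.4000)
I*2330 = -27/5*2330 = -12582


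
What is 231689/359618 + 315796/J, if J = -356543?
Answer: -30958834801/128219280574 ≈ -0.24145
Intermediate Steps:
231689/359618 + 315796/J = 231689/359618 + 315796/(-356543) = 231689*(1/359618) + 315796*(-1/356543) = 231689/359618 - 315796/356543 = -30958834801/128219280574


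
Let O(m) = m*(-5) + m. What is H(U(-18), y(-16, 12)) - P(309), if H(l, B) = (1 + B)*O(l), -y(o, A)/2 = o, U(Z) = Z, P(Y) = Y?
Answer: 2067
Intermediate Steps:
O(m) = -4*m (O(m) = -5*m + m = -4*m)
y(o, A) = -2*o
H(l, B) = -4*l*(1 + B) (H(l, B) = (1 + B)*(-4*l) = -4*l*(1 + B))
H(U(-18), y(-16, 12)) - P(309) = -4*(-18)*(1 - 2*(-16)) - 1*309 = -4*(-18)*(1 + 32) - 309 = -4*(-18)*33 - 309 = 2376 - 309 = 2067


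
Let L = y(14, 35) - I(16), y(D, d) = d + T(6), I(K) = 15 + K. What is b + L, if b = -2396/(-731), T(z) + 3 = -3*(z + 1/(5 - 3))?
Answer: -22255/1462 ≈ -15.222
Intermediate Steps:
T(z) = -9/2 - 3*z (T(z) = -3 - 3*(z + 1/(5 - 3)) = -3 - 3*(z + 1/2) = -3 - 3*(1/2 + z) = -3 + (-3/2 - 3*z) = -9/2 - 3*z)
y(D, d) = -45/2 + d (y(D, d) = d + (-9/2 - 3*6) = d + (-9/2 - 18) = d - 45/2 = -45/2 + d)
L = -37/2 (L = (-45/2 + 35) - (15 + 16) = 25/2 - 1*31 = 25/2 - 31 = -37/2 ≈ -18.500)
b = 2396/731 (b = -2396*(-1/731) = 2396/731 ≈ 3.2777)
b + L = 2396/731 - 37/2 = -22255/1462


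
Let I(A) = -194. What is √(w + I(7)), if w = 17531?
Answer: √17337 ≈ 131.67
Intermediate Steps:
√(w + I(7)) = √(17531 - 194) = √17337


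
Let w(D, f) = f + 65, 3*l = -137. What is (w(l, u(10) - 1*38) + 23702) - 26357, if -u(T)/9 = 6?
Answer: -2682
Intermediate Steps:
u(T) = -54 (u(T) = -9*6 = -54)
l = -137/3 (l = (⅓)*(-137) = -137/3 ≈ -45.667)
w(D, f) = 65 + f
(w(l, u(10) - 1*38) + 23702) - 26357 = ((65 + (-54 - 1*38)) + 23702) - 26357 = ((65 + (-54 - 38)) + 23702) - 26357 = ((65 - 92) + 23702) - 26357 = (-27 + 23702) - 26357 = 23675 - 26357 = -2682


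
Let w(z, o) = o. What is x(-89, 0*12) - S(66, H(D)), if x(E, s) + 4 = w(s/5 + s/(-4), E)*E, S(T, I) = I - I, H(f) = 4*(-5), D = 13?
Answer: 7917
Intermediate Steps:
H(f) = -20
S(T, I) = 0
x(E, s) = -4 + E² (x(E, s) = -4 + E*E = -4 + E²)
x(-89, 0*12) - S(66, H(D)) = (-4 + (-89)²) - 1*0 = (-4 + 7921) + 0 = 7917 + 0 = 7917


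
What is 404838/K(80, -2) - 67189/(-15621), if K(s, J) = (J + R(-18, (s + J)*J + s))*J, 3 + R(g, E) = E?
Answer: 39104068/15621 ≈ 2503.3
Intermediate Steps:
R(g, E) = -3 + E
K(s, J) = J*(-3 + J + s + J*(J + s)) (K(s, J) = (J + (-3 + ((s + J)*J + s)))*J = (J + (-3 + ((J + s)*J + s)))*J = (J + (-3 + (J*(J + s) + s)))*J = (J + (-3 + (s + J*(J + s))))*J = (J + (-3 + s + J*(J + s)))*J = (-3 + J + s + J*(J + s))*J = J*(-3 + J + s + J*(J + s)))
404838/K(80, -2) - 67189/(-15621) = 404838/((-2*(-3 - 2 + 80 + (-2)**2 - 2*80))) - 67189/(-15621) = 404838/((-2*(-3 - 2 + 80 + 4 - 160))) - 67189*(-1/15621) = 404838/((-2*(-81))) + 67189/15621 = 404838/162 + 67189/15621 = 404838*(1/162) + 67189/15621 = 2499 + 67189/15621 = 39104068/15621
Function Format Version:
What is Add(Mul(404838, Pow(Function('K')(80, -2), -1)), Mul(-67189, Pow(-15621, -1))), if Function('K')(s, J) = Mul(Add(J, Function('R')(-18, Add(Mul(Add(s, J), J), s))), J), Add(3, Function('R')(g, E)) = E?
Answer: Rational(39104068, 15621) ≈ 2503.3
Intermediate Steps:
Function('R')(g, E) = Add(-3, E)
Function('K')(s, J) = Mul(J, Add(-3, J, s, Mul(J, Add(J, s)))) (Function('K')(s, J) = Mul(Add(J, Add(-3, Add(Mul(Add(s, J), J), s))), J) = Mul(Add(J, Add(-3, Add(Mul(Add(J, s), J), s))), J) = Mul(Add(J, Add(-3, Add(Mul(J, Add(J, s)), s))), J) = Mul(Add(J, Add(-3, Add(s, Mul(J, Add(J, s))))), J) = Mul(Add(J, Add(-3, s, Mul(J, Add(J, s)))), J) = Mul(Add(-3, J, s, Mul(J, Add(J, s))), J) = Mul(J, Add(-3, J, s, Mul(J, Add(J, s)))))
Add(Mul(404838, Pow(Function('K')(80, -2), -1)), Mul(-67189, Pow(-15621, -1))) = Add(Mul(404838, Pow(Mul(-2, Add(-3, -2, 80, Pow(-2, 2), Mul(-2, 80))), -1)), Mul(-67189, Pow(-15621, -1))) = Add(Mul(404838, Pow(Mul(-2, Add(-3, -2, 80, 4, -160)), -1)), Mul(-67189, Rational(-1, 15621))) = Add(Mul(404838, Pow(Mul(-2, -81), -1)), Rational(67189, 15621)) = Add(Mul(404838, Pow(162, -1)), Rational(67189, 15621)) = Add(Mul(404838, Rational(1, 162)), Rational(67189, 15621)) = Add(2499, Rational(67189, 15621)) = Rational(39104068, 15621)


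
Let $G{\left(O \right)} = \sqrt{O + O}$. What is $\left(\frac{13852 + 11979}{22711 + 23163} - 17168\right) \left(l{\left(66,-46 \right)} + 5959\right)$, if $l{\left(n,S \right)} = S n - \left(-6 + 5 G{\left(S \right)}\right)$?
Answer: $- \frac{2306701733929}{45874} + \frac{3937695005 i \sqrt{23}}{22937} \approx -5.0283 \cdot 10^{7} + 8.2332 \cdot 10^{5} i$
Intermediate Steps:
$G{\left(O \right)} = \sqrt{2} \sqrt{O}$ ($G{\left(O \right)} = \sqrt{2 O} = \sqrt{2} \sqrt{O}$)
$l{\left(n,S \right)} = 6 + S n - 5 \sqrt{2} \sqrt{S}$ ($l{\left(n,S \right)} = S n - \left(-6 + 5 \sqrt{2} \sqrt{S}\right) = 6 + S n - 5 \sqrt{2} \sqrt{S}$)
$\left(\frac{13852 + 11979}{22711 + 23163} - 17168\right) \left(l{\left(66,-46 \right)} + 5959\right) = \left(\frac{13852 + 11979}{22711 + 23163} - 17168\right) \left(\left(6 - 3036 - 5 \sqrt{2} \sqrt{-46}\right) + 5959\right) = \left(\frac{25831}{45874} - 17168\right) \left(\left(6 - 3036 - 5 \sqrt{2} i \sqrt{46}\right) + 5959\right) = \left(25831 \cdot \frac{1}{45874} - 17168\right) \left(\left(6 - 3036 - 10 i \sqrt{23}\right) + 5959\right) = \left(\frac{25831}{45874} - 17168\right) \left(\left(-3030 - 10 i \sqrt{23}\right) + 5959\right) = - \frac{787539001 \left(2929 - 10 i \sqrt{23}\right)}{45874} = - \frac{2306701733929}{45874} + \frac{3937695005 i \sqrt{23}}{22937}$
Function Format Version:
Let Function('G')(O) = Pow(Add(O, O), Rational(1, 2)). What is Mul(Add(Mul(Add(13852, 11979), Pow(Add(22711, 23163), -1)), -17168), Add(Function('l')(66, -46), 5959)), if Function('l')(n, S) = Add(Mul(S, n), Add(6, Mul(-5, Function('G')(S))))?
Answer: Add(Rational(-2306701733929, 45874), Mul(Rational(3937695005, 22937), I, Pow(23, Rational(1, 2)))) ≈ Add(-5.0283e+7, Mul(8.2332e+5, I))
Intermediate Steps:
Function('G')(O) = Mul(Pow(2, Rational(1, 2)), Pow(O, Rational(1, 2))) (Function('G')(O) = Pow(Mul(2, O), Rational(1, 2)) = Mul(Pow(2, Rational(1, 2)), Pow(O, Rational(1, 2))))
Function('l')(n, S) = Add(6, Mul(S, n), Mul(-5, Pow(2, Rational(1, 2)), Pow(S, Rational(1, 2)))) (Function('l')(n, S) = Add(Mul(S, n), Add(6, Mul(-5, Mul(Pow(2, Rational(1, 2)), Pow(S, Rational(1, 2)))))) = Add(Mul(S, n), Add(6, Mul(-5, Pow(2, Rational(1, 2)), Pow(S, Rational(1, 2))))) = Add(6, Mul(S, n), Mul(-5, Pow(2, Rational(1, 2)), Pow(S, Rational(1, 2)))))
Mul(Add(Mul(Add(13852, 11979), Pow(Add(22711, 23163), -1)), -17168), Add(Function('l')(66, -46), 5959)) = Mul(Add(Mul(Add(13852, 11979), Pow(Add(22711, 23163), -1)), -17168), Add(Add(6, Mul(-46, 66), Mul(-5, Pow(2, Rational(1, 2)), Pow(-46, Rational(1, 2)))), 5959)) = Mul(Add(Mul(25831, Pow(45874, -1)), -17168), Add(Add(6, -3036, Mul(-5, Pow(2, Rational(1, 2)), Mul(I, Pow(46, Rational(1, 2))))), 5959)) = Mul(Add(Mul(25831, Rational(1, 45874)), -17168), Add(Add(6, -3036, Mul(-10, I, Pow(23, Rational(1, 2)))), 5959)) = Mul(Add(Rational(25831, 45874), -17168), Add(Add(-3030, Mul(-10, I, Pow(23, Rational(1, 2)))), 5959)) = Mul(Rational(-787539001, 45874), Add(2929, Mul(-10, I, Pow(23, Rational(1, 2))))) = Add(Rational(-2306701733929, 45874), Mul(Rational(3937695005, 22937), I, Pow(23, Rational(1, 2))))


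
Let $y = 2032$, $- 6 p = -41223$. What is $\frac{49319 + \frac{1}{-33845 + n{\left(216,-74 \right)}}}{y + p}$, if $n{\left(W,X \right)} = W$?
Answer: $\frac{221139820}{39917623} \approx 5.5399$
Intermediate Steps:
$p = \frac{13741}{2}$ ($p = \left(- \frac{1}{6}\right) \left(-41223\right) = \frac{13741}{2} \approx 6870.5$)
$\frac{49319 + \frac{1}{-33845 + n{\left(216,-74 \right)}}}{y + p} = \frac{49319 + \frac{1}{-33845 + 216}}{2032 + \frac{13741}{2}} = \frac{49319 + \frac{1}{-33629}}{\frac{17805}{2}} = \left(49319 - \frac{1}{33629}\right) \frac{2}{17805} = \frac{1658548650}{33629} \cdot \frac{2}{17805} = \frac{221139820}{39917623}$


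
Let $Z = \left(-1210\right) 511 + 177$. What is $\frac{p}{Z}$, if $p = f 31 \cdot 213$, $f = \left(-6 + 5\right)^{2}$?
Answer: $- \frac{6603}{618133} \approx -0.010682$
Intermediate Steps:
$f = 1$ ($f = \left(-1\right)^{2} = 1$)
$Z = -618133$ ($Z = -618310 + 177 = -618133$)
$p = 6603$ ($p = 1 \cdot 31 \cdot 213 = 31 \cdot 213 = 6603$)
$\frac{p}{Z} = \frac{6603}{-618133} = 6603 \left(- \frac{1}{618133}\right) = - \frac{6603}{618133}$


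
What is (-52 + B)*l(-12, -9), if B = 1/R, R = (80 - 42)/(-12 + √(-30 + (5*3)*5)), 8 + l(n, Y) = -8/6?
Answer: 27832/57 - 14*√5/19 ≈ 486.63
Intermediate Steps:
l(n, Y) = -28/3 (l(n, Y) = -8 - 8/6 = -8 - 8*⅙ = -8 - 4/3 = -28/3)
R = 38/(-12 + 3*√5) (R = 38/(-12 + √(-30 + 15*5)) = 38/(-12 + √(-30 + 75)) = 38/(-12 + √45) = 38/(-12 + 3*√5) ≈ -7.1809)
B = 1/(-152/33 - 38*√5/33) ≈ -0.13926
(-52 + B)*l(-12, -9) = (-52 + (-6/19 + 3*√5/38))*(-28/3) = (-994/19 + 3*√5/38)*(-28/3) = 27832/57 - 14*√5/19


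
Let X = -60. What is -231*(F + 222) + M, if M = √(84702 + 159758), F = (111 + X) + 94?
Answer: -84777 + 2*√61115 ≈ -84283.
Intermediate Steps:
F = 145 (F = (111 - 60) + 94 = 51 + 94 = 145)
M = 2*√61115 (M = √244460 = 2*√61115 ≈ 494.43)
-231*(F + 222) + M = -231*(145 + 222) + 2*√61115 = -231*367 + 2*√61115 = -84777 + 2*√61115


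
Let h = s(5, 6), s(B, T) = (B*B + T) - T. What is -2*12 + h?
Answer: 1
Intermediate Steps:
s(B, T) = B² (s(B, T) = (B² + T) - T = (T + B²) - T = B²)
h = 25 (h = 5² = 25)
-2*12 + h = -2*12 + 25 = -24 + 25 = 1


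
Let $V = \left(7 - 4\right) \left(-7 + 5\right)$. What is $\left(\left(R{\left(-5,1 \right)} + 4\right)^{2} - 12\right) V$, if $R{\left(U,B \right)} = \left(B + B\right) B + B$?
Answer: $-222$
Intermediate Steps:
$R{\left(U,B \right)} = B + 2 B^{2}$ ($R{\left(U,B \right)} = 2 B B + B = 2 B^{2} + B = B + 2 B^{2}$)
$V = -6$ ($V = 3 \left(-2\right) = -6$)
$\left(\left(R{\left(-5,1 \right)} + 4\right)^{2} - 12\right) V = \left(\left(1 \left(1 + 2 \cdot 1\right) + 4\right)^{2} - 12\right) \left(-6\right) = \left(\left(1 \left(1 + 2\right) + 4\right)^{2} - 12\right) \left(-6\right) = \left(\left(1 \cdot 3 + 4\right)^{2} - 12\right) \left(-6\right) = \left(\left(3 + 4\right)^{2} - 12\right) \left(-6\right) = \left(7^{2} - 12\right) \left(-6\right) = \left(49 - 12\right) \left(-6\right) = 37 \left(-6\right) = -222$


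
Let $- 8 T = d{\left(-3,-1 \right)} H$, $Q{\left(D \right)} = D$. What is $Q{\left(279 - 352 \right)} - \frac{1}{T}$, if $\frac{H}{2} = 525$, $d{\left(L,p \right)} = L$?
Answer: $- \frac{114979}{1575} \approx -73.003$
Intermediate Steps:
$H = 1050$ ($H = 2 \cdot 525 = 1050$)
$T = \frac{1575}{4}$ ($T = - \frac{\left(-3\right) 1050}{8} = \left(- \frac{1}{8}\right) \left(-3150\right) = \frac{1575}{4} \approx 393.75$)
$Q{\left(279 - 352 \right)} - \frac{1}{T} = \left(279 - 352\right) - \frac{1}{\frac{1575}{4}} = \left(279 - 352\right) - \frac{4}{1575} = -73 - \frac{4}{1575} = - \frac{114979}{1575}$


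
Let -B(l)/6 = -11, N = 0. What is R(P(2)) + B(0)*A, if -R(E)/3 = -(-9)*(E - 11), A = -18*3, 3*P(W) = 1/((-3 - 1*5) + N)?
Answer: -26127/8 ≈ -3265.9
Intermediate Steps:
P(W) = -1/24 (P(W) = 1/(3*((-3 - 1*5) + 0)) = 1/(3*((-3 - 5) + 0)) = 1/(3*(-8 + 0)) = (⅓)/(-8) = (⅓)*(-⅛) = -1/24)
A = -54
B(l) = 66 (B(l) = -6*(-11) = 66)
R(E) = 297 - 27*E (R(E) = -(-3)*(-9*(E - 11)) = -(-3)*(-9*(-11 + E)) = -(-3)*(99 - 9*E) = -3*(-99 + 9*E) = 297 - 27*E)
R(P(2)) + B(0)*A = (297 - 27*(-1/24)) + 66*(-54) = (297 + 9/8) - 3564 = 2385/8 - 3564 = -26127/8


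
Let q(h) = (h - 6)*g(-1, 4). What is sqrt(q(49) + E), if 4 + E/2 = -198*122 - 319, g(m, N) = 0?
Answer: I*sqrt(48958) ≈ 221.26*I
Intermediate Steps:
E = -48958 (E = -8 + 2*(-198*122 - 319) = -8 + 2*(-24156 - 319) = -8 + 2*(-24475) = -8 - 48950 = -48958)
q(h) = 0 (q(h) = (h - 6)*0 = (-6 + h)*0 = 0)
sqrt(q(49) + E) = sqrt(0 - 48958) = sqrt(-48958) = I*sqrt(48958)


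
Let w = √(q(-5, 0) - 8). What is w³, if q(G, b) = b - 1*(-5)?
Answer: -3*I*√3 ≈ -5.1962*I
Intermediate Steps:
q(G, b) = 5 + b (q(G, b) = b + 5 = 5 + b)
w = I*√3 (w = √((5 + 0) - 8) = √(5 - 8) = √(-3) = I*√3 ≈ 1.732*I)
w³ = (I*√3)³ = -3*I*√3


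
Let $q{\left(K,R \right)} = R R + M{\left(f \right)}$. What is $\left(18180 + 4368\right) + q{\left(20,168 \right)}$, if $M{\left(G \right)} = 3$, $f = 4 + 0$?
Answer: $50775$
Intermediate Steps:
$f = 4$
$q{\left(K,R \right)} = 3 + R^{2}$ ($q{\left(K,R \right)} = R R + 3 = R^{2} + 3 = 3 + R^{2}$)
$\left(18180 + 4368\right) + q{\left(20,168 \right)} = \left(18180 + 4368\right) + \left(3 + 168^{2}\right) = 22548 + \left(3 + 28224\right) = 22548 + 28227 = 50775$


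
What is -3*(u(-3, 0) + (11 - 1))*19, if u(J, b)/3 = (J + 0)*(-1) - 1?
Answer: -912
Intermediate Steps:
u(J, b) = -3 - 3*J (u(J, b) = 3*((J + 0)*(-1) - 1) = 3*(J*(-1) - 1) = 3*(-J - 1) = 3*(-1 - J) = -3 - 3*J)
-3*(u(-3, 0) + (11 - 1))*19 = -3*((-3 - 3*(-3)) + (11 - 1))*19 = -3*((-3 + 9) + 10)*19 = -3*(6 + 10)*19 = -3*16*19 = -48*19 = -912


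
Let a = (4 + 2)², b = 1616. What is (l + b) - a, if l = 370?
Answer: 1950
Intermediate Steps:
a = 36 (a = 6² = 36)
(l + b) - a = (370 + 1616) - 1*36 = 1986 - 36 = 1950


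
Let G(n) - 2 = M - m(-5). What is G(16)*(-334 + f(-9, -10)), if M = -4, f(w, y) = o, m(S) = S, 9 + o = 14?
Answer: -987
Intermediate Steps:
o = 5 (o = -9 + 14 = 5)
f(w, y) = 5
G(n) = 3 (G(n) = 2 + (-4 - 1*(-5)) = 2 + (-4 + 5) = 2 + 1 = 3)
G(16)*(-334 + f(-9, -10)) = 3*(-334 + 5) = 3*(-329) = -987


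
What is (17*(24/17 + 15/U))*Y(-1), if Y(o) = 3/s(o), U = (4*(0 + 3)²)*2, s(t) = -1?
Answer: -661/8 ≈ -82.625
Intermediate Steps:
U = 72 (U = (4*3²)*2 = (4*9)*2 = 36*2 = 72)
Y(o) = -3 (Y(o) = 3/(-1) = 3*(-1) = -3)
(17*(24/17 + 15/U))*Y(-1) = (17*(24/17 + 15/72))*(-3) = (17*(24*(1/17) + 15*(1/72)))*(-3) = (17*(24/17 + 5/24))*(-3) = (17*(661/408))*(-3) = (661/24)*(-3) = -661/8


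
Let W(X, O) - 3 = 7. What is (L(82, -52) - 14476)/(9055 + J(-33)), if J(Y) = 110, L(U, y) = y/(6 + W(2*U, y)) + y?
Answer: -3875/2444 ≈ -1.5855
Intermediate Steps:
W(X, O) = 10 (W(X, O) = 3 + 7 = 10)
L(U, y) = 17*y/16 (L(U, y) = y/(6 + 10) + y = y/16 + y = 17*y/16)
(L(82, -52) - 14476)/(9055 + J(-33)) = ((17/16)*(-52) - 14476)/(9055 + 110) = (-221/4 - 14476)/9165 = -58125/4*1/9165 = -3875/2444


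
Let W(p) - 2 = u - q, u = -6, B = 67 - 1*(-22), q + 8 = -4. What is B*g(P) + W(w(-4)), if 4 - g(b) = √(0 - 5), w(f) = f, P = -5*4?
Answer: 364 - 89*I*√5 ≈ 364.0 - 199.01*I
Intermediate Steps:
P = -20
q = -12 (q = -8 - 4 = -12)
B = 89 (B = 67 + 22 = 89)
g(b) = 4 - I*√5 (g(b) = 4 - √(0 - 5) = 4 - √(-5) = 4 - I*√5)
W(p) = 8 (W(p) = 2 + (-6 - 1*(-12)) = 2 + (-6 + 12) = 2 + 6 = 8)
B*g(P) + W(w(-4)) = 89*(4 - I*√5) + 8 = (356 - 89*I*√5) + 8 = 364 - 89*I*√5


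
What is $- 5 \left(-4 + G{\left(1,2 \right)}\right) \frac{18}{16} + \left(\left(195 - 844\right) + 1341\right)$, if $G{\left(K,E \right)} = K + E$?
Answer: $\frac{5581}{8} \approx 697.63$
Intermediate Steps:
$G{\left(K,E \right)} = E + K$
$- 5 \left(-4 + G{\left(1,2 \right)}\right) \frac{18}{16} + \left(\left(195 - 844\right) + 1341\right) = - 5 \left(-4 + \left(2 + 1\right)\right) \frac{18}{16} + \left(\left(195 - 844\right) + 1341\right) = - 5 \left(-4 + 3\right) 18 \cdot \frac{1}{16} + \left(\left(195 - 844\right) + 1341\right) = \left(-5\right) \left(-1\right) \frac{9}{8} + \left(-649 + 1341\right) = 5 \cdot \frac{9}{8} + 692 = \frac{45}{8} + 692 = \frac{5581}{8}$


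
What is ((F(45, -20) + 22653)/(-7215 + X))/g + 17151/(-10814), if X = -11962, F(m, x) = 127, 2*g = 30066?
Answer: -4944671103911/3117544712574 ≈ -1.5861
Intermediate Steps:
g = 15033 (g = (1/2)*30066 = 15033)
((F(45, -20) + 22653)/(-7215 + X))/g + 17151/(-10814) = ((127 + 22653)/(-7215 - 11962))/15033 + 17151/(-10814) = (22780/(-19177))*(1/15033) + 17151*(-1/10814) = (22780*(-1/19177))*(1/15033) - 17151/10814 = -22780/19177*1/15033 - 17151/10814 = -22780/288287841 - 17151/10814 = -4944671103911/3117544712574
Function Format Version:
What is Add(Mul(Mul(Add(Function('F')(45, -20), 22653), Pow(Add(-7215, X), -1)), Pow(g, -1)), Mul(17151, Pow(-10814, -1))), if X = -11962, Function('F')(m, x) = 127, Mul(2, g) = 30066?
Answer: Rational(-4944671103911, 3117544712574) ≈ -1.5861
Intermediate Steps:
g = 15033 (g = Mul(Rational(1, 2), 30066) = 15033)
Add(Mul(Mul(Add(Function('F')(45, -20), 22653), Pow(Add(-7215, X), -1)), Pow(g, -1)), Mul(17151, Pow(-10814, -1))) = Add(Mul(Mul(Add(127, 22653), Pow(Add(-7215, -11962), -1)), Pow(15033, -1)), Mul(17151, Pow(-10814, -1))) = Add(Mul(Mul(22780, Pow(-19177, -1)), Rational(1, 15033)), Mul(17151, Rational(-1, 10814))) = Add(Mul(Mul(22780, Rational(-1, 19177)), Rational(1, 15033)), Rational(-17151, 10814)) = Add(Mul(Rational(-22780, 19177), Rational(1, 15033)), Rational(-17151, 10814)) = Add(Rational(-22780, 288287841), Rational(-17151, 10814)) = Rational(-4944671103911, 3117544712574)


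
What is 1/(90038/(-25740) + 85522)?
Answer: 990/84663317 ≈ 1.1693e-5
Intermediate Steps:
1/(90038/(-25740) + 85522) = 1/(90038*(-1/25740) + 85522) = 1/(-3463/990 + 85522) = 1/(84663317/990) = 990/84663317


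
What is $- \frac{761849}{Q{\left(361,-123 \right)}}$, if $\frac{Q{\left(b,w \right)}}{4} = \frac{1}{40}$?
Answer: $-7618490$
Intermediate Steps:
$Q{\left(b,w \right)} = \frac{1}{10}$ ($Q{\left(b,w \right)} = \frac{4}{40} = 4 \cdot \frac{1}{40} = \frac{1}{10}$)
$- \frac{761849}{Q{\left(361,-123 \right)}} = - 761849 \frac{1}{\frac{1}{10}} = \left(-761849\right) 10 = -7618490$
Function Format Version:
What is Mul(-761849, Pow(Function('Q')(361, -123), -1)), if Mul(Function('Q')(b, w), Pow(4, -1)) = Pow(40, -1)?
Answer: -7618490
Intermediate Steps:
Function('Q')(b, w) = Rational(1, 10) (Function('Q')(b, w) = Mul(4, Pow(40, -1)) = Mul(4, Rational(1, 40)) = Rational(1, 10))
Mul(-761849, Pow(Function('Q')(361, -123), -1)) = Mul(-761849, Pow(Rational(1, 10), -1)) = Mul(-761849, 10) = -7618490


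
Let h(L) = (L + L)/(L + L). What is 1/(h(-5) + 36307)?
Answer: 1/36308 ≈ 2.7542e-5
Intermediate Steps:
h(L) = 1 (h(L) = (2*L)/((2*L)) = (2*L)*(1/(2*L)) = 1)
1/(h(-5) + 36307) = 1/(1 + 36307) = 1/36308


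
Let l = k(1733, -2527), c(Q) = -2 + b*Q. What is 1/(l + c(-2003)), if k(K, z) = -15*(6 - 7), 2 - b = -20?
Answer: -1/44053 ≈ -2.2700e-5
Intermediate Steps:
b = 22 (b = 2 - 1*(-20) = 2 + 20 = 22)
c(Q) = -2 + 22*Q
k(K, z) = 15 (k(K, z) = -15*(-1) = 15)
l = 15
1/(l + c(-2003)) = 1/(15 + (-2 + 22*(-2003))) = 1/(15 + (-2 - 44066)) = 1/(15 - 44068) = 1/(-44053) = -1/44053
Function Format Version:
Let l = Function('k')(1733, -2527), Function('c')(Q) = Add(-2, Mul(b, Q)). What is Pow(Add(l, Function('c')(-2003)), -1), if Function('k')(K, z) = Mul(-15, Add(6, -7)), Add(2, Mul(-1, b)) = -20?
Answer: Rational(-1, 44053) ≈ -2.2700e-5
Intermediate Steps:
b = 22 (b = Add(2, Mul(-1, -20)) = Add(2, 20) = 22)
Function('c')(Q) = Add(-2, Mul(22, Q))
Function('k')(K, z) = 15 (Function('k')(K, z) = Mul(-15, -1) = 15)
l = 15
Pow(Add(l, Function('c')(-2003)), -1) = Pow(Add(15, Add(-2, Mul(22, -2003))), -1) = Pow(Add(15, Add(-2, -44066)), -1) = Pow(Add(15, -44068), -1) = Pow(-44053, -1) = Rational(-1, 44053)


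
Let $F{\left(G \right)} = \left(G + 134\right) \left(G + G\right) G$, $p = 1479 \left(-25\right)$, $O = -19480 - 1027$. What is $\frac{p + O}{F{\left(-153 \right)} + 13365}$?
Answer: $\frac{57482}{876177} \approx 0.065605$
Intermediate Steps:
$O = -20507$
$p = -36975$
$F{\left(G \right)} = 2 G^{2} \left(134 + G\right)$ ($F{\left(G \right)} = \left(134 + G\right) 2 G G = 2 G \left(134 + G\right) G = 2 G^{2} \left(134 + G\right)$)
$\frac{p + O}{F{\left(-153 \right)} + 13365} = \frac{-36975 - 20507}{2 \left(-153\right)^{2} \left(134 - 153\right) + 13365} = - \frac{57482}{2 \cdot 23409 \left(-19\right) + 13365} = - \frac{57482}{-889542 + 13365} = - \frac{57482}{-876177} = \left(-57482\right) \left(- \frac{1}{876177}\right) = \frac{57482}{876177}$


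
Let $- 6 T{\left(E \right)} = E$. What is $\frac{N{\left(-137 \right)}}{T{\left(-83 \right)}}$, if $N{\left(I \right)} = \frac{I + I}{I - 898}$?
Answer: $\frac{548}{28635} \approx 0.019137$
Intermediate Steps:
$N{\left(I \right)} = \frac{2 I}{-898 + I}$
$T{\left(E \right)} = - \frac{E}{6}$
$\frac{N{\left(-137 \right)}}{T{\left(-83 \right)}} = \frac{2 \left(-137\right) \frac{1}{-898 - 137}}{\left(- \frac{1}{6}\right) \left(-83\right)} = \frac{2 \left(-137\right) \frac{1}{-1035}}{\frac{83}{6}} = 2 \left(-137\right) \left(- \frac{1}{1035}\right) \frac{6}{83} = \frac{274}{1035} \cdot \frac{6}{83} = \frac{548}{28635}$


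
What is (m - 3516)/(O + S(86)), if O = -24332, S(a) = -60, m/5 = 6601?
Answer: -29489/24392 ≈ -1.2090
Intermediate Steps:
m = 33005 (m = 5*6601 = 33005)
(m - 3516)/(O + S(86)) = (33005 - 3516)/(-24332 - 60) = 29489/(-24392) = 29489*(-1/24392) = -29489/24392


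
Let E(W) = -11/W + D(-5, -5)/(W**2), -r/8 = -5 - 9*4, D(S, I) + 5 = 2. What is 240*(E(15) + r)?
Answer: 392704/5 ≈ 78541.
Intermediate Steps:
D(S, I) = -3 (D(S, I) = -5 + 2 = -3)
r = 328 (r = -8*(-5 - 9*4) = -8*(-5 - 36) = -8*(-41) = 328)
E(W) = -11/W - 3/W**2
240*(E(15) + r) = 240*((-3 - 11*15)/15**2 + 328) = 240*((-3 - 165)/225 + 328) = 240*((1/225)*(-168) + 328) = 240*(-56/75 + 328) = 240*(24544/75) = 392704/5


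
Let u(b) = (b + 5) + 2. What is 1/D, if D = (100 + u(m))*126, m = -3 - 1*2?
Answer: 1/12852 ≈ 7.7809e-5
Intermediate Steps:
m = -5 (m = -3 - 2 = -5)
u(b) = 7 + b (u(b) = (5 + b) + 2 = 7 + b)
D = 12852 (D = (100 + (7 - 5))*126 = (100 + 2)*126 = 102*126 = 12852)
1/D = 1/12852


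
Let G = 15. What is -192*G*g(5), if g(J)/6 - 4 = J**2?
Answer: -501120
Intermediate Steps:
g(J) = 24 + 6*J**2
-192*G*g(5) = -2880*(24 + 6*5**2) = -2880*(24 + 6*25) = -2880*(24 + 150) = -2880*174 = -192*2610 = -501120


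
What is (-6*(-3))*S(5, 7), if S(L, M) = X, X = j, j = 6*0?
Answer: 0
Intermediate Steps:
j = 0
X = 0
S(L, M) = 0
(-6*(-3))*S(5, 7) = -6*(-3)*0 = 18*0 = 0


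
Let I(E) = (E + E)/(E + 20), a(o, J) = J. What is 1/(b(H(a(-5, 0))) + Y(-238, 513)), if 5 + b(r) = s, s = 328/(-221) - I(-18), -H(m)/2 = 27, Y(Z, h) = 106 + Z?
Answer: -221/26627 ≈ -0.0082998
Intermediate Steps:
H(m) = -54 (H(m) = -2*27 = -54)
I(E) = 2*E/(20 + E) (I(E) = (2*E)/(20 + E) = 2*E/(20 + E))
s = 3650/221 (s = 328/(-221) - 2*(-18)/(20 - 18) = 328*(-1/221) - 2*(-18)/2 = -328/221 - 2*(-18)/2 = -328/221 - 1*(-18) = -328/221 + 18 = 3650/221 ≈ 16.516)
b(r) = 2545/221 (b(r) = -5 + 3650/221 = 2545/221)
1/(b(H(a(-5, 0))) + Y(-238, 513)) = 1/(2545/221 + (106 - 238)) = 1/(2545/221 - 132) = 1/(-26627/221) = -221/26627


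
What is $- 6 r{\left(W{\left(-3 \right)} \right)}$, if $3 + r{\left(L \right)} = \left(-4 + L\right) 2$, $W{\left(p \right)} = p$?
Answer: $102$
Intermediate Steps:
$r{\left(L \right)} = -11 + 2 L$ ($r{\left(L \right)} = -3 + \left(-4 + L\right) 2 = -3 + \left(-8 + 2 L\right) = -11 + 2 L$)
$- 6 r{\left(W{\left(-3 \right)} \right)} = - 6 \left(-11 + 2 \left(-3\right)\right) = - 6 \left(-11 - 6\right) = \left(-6\right) \left(-17\right) = 102$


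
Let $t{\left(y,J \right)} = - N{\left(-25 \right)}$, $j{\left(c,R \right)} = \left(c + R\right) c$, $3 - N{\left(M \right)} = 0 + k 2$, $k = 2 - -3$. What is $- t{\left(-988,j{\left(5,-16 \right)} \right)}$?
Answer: $-7$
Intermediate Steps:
$k = 5$ ($k = 2 + 3 = 5$)
$N{\left(M \right)} = -7$ ($N{\left(M \right)} = 3 - \left(0 + 5 \cdot 2\right) = 3 - \left(0 + 10\right) = 3 - 10 = -7$)
$j{\left(c,R \right)} = c \left(R + c\right)$ ($j{\left(c,R \right)} = \left(R + c\right) c = c \left(R + c\right)$)
$t{\left(y,J \right)} = 7$ ($t{\left(y,J \right)} = \left(-1\right) \left(-7\right) = 7$)
$- t{\left(-988,j{\left(5,-16 \right)} \right)} = \left(-1\right) 7 = -7$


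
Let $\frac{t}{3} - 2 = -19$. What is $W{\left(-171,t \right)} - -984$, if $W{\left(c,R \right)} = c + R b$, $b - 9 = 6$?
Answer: $48$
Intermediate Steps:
$t = -51$ ($t = 6 + 3 \left(-19\right) = 6 - 57 = -51$)
$b = 15$ ($b = 9 + 6 = 15$)
$W{\left(c,R \right)} = c + 15 R$ ($W{\left(c,R \right)} = c + R 15 = c + 15 R$)
$W{\left(-171,t \right)} - -984 = \left(-171 + 15 \left(-51\right)\right) - -984 = \left(-171 - 765\right) + 984 = -936 + 984 = 48$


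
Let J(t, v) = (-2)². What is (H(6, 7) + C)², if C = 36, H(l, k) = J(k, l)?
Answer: 1600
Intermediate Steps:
J(t, v) = 4
H(l, k) = 4
(H(6, 7) + C)² = (4 + 36)² = 40² = 1600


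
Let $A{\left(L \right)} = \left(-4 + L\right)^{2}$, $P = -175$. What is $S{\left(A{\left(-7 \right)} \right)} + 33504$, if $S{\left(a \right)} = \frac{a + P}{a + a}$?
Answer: $\frac{4053957}{121} \approx 33504.0$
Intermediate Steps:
$S{\left(a \right)} = \frac{-175 + a}{2 a}$ ($S{\left(a \right)} = \frac{a - 175}{a + a} = \frac{-175 + a}{2 a}$)
$S{\left(A{\left(-7 \right)} \right)} + 33504 = \frac{-175 + \left(-4 - 7\right)^{2}}{2 \left(-4 - 7\right)^{2}} + 33504 = \frac{-175 + \left(-11\right)^{2}}{2 \left(-11\right)^{2}} + 33504 = \frac{-175 + 121}{2 \cdot 121} + 33504 = \frac{1}{2} \cdot \frac{1}{121} \left(-54\right) + 33504 = - \frac{27}{121} + 33504 = \frac{4053957}{121}$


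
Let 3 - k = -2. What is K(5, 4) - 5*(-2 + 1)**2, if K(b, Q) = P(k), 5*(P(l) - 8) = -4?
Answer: 11/5 ≈ 2.2000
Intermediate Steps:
k = 5 (k = 3 - 1*(-2) = 3 + 2 = 5)
P(l) = 36/5 (P(l) = 8 + (1/5)*(-4) = 8 - 4/5 = 36/5)
K(b, Q) = 36/5
K(5, 4) - 5*(-2 + 1)**2 = 36/5 - 5*(-2 + 1)**2 = 36/5 - 5*(-1)**2 = 36/5 - 5*1 = 36/5 - 5 = 11/5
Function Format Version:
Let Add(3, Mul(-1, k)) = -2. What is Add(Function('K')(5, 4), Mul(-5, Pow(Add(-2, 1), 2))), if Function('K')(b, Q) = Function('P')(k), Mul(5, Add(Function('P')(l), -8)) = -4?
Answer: Rational(11, 5) ≈ 2.2000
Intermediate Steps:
k = 5 (k = Add(3, Mul(-1, -2)) = Add(3, 2) = 5)
Function('P')(l) = Rational(36, 5) (Function('P')(l) = Add(8, Mul(Rational(1, 5), -4)) = Add(8, Rational(-4, 5)) = Rational(36, 5))
Function('K')(b, Q) = Rational(36, 5)
Add(Function('K')(5, 4), Mul(-5, Pow(Add(-2, 1), 2))) = Add(Rational(36, 5), Mul(-5, Pow(Add(-2, 1), 2))) = Add(Rational(36, 5), Mul(-5, Pow(-1, 2))) = Add(Rational(36, 5), Mul(-5, 1)) = Add(Rational(36, 5), -5) = Rational(11, 5)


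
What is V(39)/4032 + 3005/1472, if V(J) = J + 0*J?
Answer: 15851/7728 ≈ 2.0511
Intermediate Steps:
V(J) = J (V(J) = J + 0 = J)
V(39)/4032 + 3005/1472 = 39/4032 + 3005/1472 = 39*(1/4032) + 3005*(1/1472) = 13/1344 + 3005/1472 = 15851/7728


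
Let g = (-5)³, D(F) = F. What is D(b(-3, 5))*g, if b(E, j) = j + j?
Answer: -1250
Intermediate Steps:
b(E, j) = 2*j
g = -125
D(b(-3, 5))*g = (2*5)*(-125) = 10*(-125) = -1250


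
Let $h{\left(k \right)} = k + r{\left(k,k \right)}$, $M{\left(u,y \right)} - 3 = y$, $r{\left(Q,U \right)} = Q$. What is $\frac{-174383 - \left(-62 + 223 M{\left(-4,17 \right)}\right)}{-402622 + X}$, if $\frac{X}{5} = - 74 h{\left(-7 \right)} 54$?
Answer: $\frac{178781}{122902} \approx 1.4547$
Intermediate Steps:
$M{\left(u,y \right)} = 3 + y$
$h{\left(k \right)} = 2 k$ ($h{\left(k \right)} = k + k = 2 k$)
$X = 279720$ ($X = 5 - 74 \cdot 2 \left(-7\right) 54 = 5 \left(-74\right) \left(-14\right) 54 = 5 \cdot 1036 \cdot 54 = 5 \cdot 55944 = 279720$)
$\frac{-174383 - \left(-62 + 223 M{\left(-4,17 \right)}\right)}{-402622 + X} = \frac{-174383 + \left(- 223 \left(3 + 17\right) + 62\right)}{-402622 + 279720} = \frac{-174383 + \left(\left(-223\right) 20 + 62\right)}{-122902} = \left(-174383 + \left(-4460 + 62\right)\right) \left(- \frac{1}{122902}\right) = \left(-174383 - 4398\right) \left(- \frac{1}{122902}\right) = \left(-178781\right) \left(- \frac{1}{122902}\right) = \frac{178781}{122902}$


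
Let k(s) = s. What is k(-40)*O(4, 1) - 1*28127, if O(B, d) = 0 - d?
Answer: -28087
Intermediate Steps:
O(B, d) = -d
k(-40)*O(4, 1) - 1*28127 = -(-40) - 1*28127 = -40*(-1) - 28127 = 40 - 28127 = -28087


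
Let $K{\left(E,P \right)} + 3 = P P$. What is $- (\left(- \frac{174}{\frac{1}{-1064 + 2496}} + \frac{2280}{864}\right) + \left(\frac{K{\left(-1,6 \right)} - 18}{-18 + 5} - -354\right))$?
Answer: $\frac{116444257}{468} \approx 2.4881 \cdot 10^{5}$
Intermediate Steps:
$K{\left(E,P \right)} = -3 + P^{2}$ ($K{\left(E,P \right)} = -3 + P P = -3 + P^{2}$)
$- (\left(- \frac{174}{\frac{1}{-1064 + 2496}} + \frac{2280}{864}\right) + \left(\frac{K{\left(-1,6 \right)} - 18}{-18 + 5} - -354\right)) = - (\left(- \frac{174}{\frac{1}{-1064 + 2496}} + \frac{2280}{864}\right) + \left(\frac{\left(-3 + 6^{2}\right) - 18}{-18 + 5} - -354\right)) = - (\left(- \frac{174}{\frac{1}{1432}} + 2280 \cdot \frac{1}{864}\right) + \left(\frac{\left(-3 + 36\right) - 18}{-13} + 354\right)) = - (\left(- 174 \frac{1}{\frac{1}{1432}} + \frac{95}{36}\right) + \left(- \frac{33 - 18}{13} + 354\right)) = - (\left(\left(-174\right) 1432 + \frac{95}{36}\right) + \left(\left(- \frac{1}{13}\right) 15 + 354\right)) = - (\left(-249168 + \frac{95}{36}\right) + \left(- \frac{15}{13} + 354\right)) = - (- \frac{8969953}{36} + \frac{4587}{13}) = \left(-1\right) \left(- \frac{116444257}{468}\right) = \frac{116444257}{468}$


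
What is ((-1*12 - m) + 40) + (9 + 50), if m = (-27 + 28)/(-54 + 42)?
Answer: 1045/12 ≈ 87.083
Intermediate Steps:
m = -1/12 (m = 1/(-12) = 1*(-1/12) = -1/12 ≈ -0.083333)
((-1*12 - m) + 40) + (9 + 50) = ((-1*12 - 1*(-1/12)) + 40) + (9 + 50) = ((-12 + 1/12) + 40) + 59 = (-143/12 + 40) + 59 = 337/12 + 59 = 1045/12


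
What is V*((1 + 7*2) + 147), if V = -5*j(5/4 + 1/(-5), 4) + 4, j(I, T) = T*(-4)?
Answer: 13608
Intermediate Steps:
j(I, T) = -4*T
V = 84 (V = -(-20)*4 + 4 = -5*(-16) + 4 = 80 + 4 = 84)
V*((1 + 7*2) + 147) = 84*((1 + 7*2) + 147) = 84*((1 + 14) + 147) = 84*(15 + 147) = 84*162 = 13608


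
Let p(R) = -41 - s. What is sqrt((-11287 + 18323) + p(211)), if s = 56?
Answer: 3*sqrt(771) ≈ 83.301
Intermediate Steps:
p(R) = -97 (p(R) = -41 - 1*56 = -41 - 56 = -97)
sqrt((-11287 + 18323) + p(211)) = sqrt((-11287 + 18323) - 97) = sqrt(7036 - 97) = sqrt(6939) = 3*sqrt(771)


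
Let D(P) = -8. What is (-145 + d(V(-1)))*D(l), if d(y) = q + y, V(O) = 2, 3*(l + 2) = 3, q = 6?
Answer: 1096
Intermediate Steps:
l = -1 (l = -2 + (⅓)*3 = -2 + 1 = -1)
d(y) = 6 + y
(-145 + d(V(-1)))*D(l) = (-145 + (6 + 2))*(-8) = (-145 + 8)*(-8) = -137*(-8) = 1096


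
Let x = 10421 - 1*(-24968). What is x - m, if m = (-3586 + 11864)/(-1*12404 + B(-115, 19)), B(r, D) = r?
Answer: 443043169/12519 ≈ 35390.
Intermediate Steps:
m = -8278/12519 (m = (-3586 + 11864)/(-1*12404 - 115) = 8278/(-12404 - 115) = 8278/(-12519) = 8278*(-1/12519) = -8278/12519 ≈ -0.66123)
x = 35389 (x = 10421 + 24968 = 35389)
x - m = 35389 - 1*(-8278/12519) = 35389 + 8278/12519 = 443043169/12519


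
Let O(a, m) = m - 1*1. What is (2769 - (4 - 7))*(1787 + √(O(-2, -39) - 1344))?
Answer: 4953564 + 5544*I*√346 ≈ 4.9536e+6 + 1.0312e+5*I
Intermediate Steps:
O(a, m) = -1 + m (O(a, m) = m - 1 = -1 + m)
(2769 - (4 - 7))*(1787 + √(O(-2, -39) - 1344)) = (2769 - (4 - 7))*(1787 + √((-1 - 39) - 1344)) = (2769 - 1*(-3))*(1787 + √(-40 - 1344)) = (2769 + 3)*(1787 + √(-1384)) = 2772*(1787 + 2*I*√346) = 4953564 + 5544*I*√346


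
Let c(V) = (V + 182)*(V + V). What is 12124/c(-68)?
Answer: -3031/3876 ≈ -0.78199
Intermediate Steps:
c(V) = 2*V*(182 + V) (c(V) = (182 + V)*(2*V) = 2*V*(182 + V))
12124/c(-68) = 12124/((2*(-68)*(182 - 68))) = 12124/((2*(-68)*114)) = 12124/(-15504) = 12124*(-1/15504) = -3031/3876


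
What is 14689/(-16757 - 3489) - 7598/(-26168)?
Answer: -57638161/132449332 ≈ -0.43517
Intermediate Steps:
14689/(-16757 - 3489) - 7598/(-26168) = 14689/(-20246) - 7598*(-1/26168) = 14689*(-1/20246) + 3799/13084 = -14689/20246 + 3799/13084 = -57638161/132449332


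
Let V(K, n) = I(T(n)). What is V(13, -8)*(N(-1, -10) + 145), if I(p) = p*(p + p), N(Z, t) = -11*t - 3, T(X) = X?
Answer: 32256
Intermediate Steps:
N(Z, t) = -3 - 11*t
I(p) = 2*p² (I(p) = p*(2*p) = 2*p²)
V(K, n) = 2*n²
V(13, -8)*(N(-1, -10) + 145) = (2*(-8)²)*((-3 - 11*(-10)) + 145) = (2*64)*((-3 + 110) + 145) = 128*(107 + 145) = 128*252 = 32256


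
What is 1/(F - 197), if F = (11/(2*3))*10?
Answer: -3/536 ≈ -0.0055970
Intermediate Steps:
F = 55/3 (F = (11/6)*10 = 55/3 ≈ 18.333)
1/(F - 197) = 1/(55/3 - 197) = 1/(-536/3) = -3/536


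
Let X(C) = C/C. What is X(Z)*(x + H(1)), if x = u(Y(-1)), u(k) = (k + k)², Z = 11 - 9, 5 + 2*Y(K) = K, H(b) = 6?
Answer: 42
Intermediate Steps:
Y(K) = -5/2 + K/2
Z = 2
X(C) = 1
u(k) = 4*k² (u(k) = (2*k)² = 4*k²)
x = 36 (x = 4*(-5/2 + (½)*(-1))² = 4*(-5/2 - ½)² = 4*(-3)² = 4*9 = 36)
X(Z)*(x + H(1)) = 1*(36 + 6) = 1*42 = 42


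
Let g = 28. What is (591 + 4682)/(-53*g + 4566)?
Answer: 5273/3082 ≈ 1.7109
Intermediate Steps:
(591 + 4682)/(-53*g + 4566) = (591 + 4682)/(-53*28 + 4566) = 5273/(-1484 + 4566) = 5273/3082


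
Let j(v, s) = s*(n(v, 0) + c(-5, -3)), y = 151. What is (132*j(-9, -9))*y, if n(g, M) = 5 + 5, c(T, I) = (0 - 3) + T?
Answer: -358776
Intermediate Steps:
c(T, I) = -3 + T
n(g, M) = 10
j(v, s) = 2*s (j(v, s) = s*(10 + (-3 - 5)) = s*(10 - 8) = s*2 = 2*s)
(132*j(-9, -9))*y = (132*(2*(-9)))*151 = (132*(-18))*151 = -2376*151 = -358776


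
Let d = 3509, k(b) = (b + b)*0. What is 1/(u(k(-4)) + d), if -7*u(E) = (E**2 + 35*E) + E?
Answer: 1/3509 ≈ 0.00028498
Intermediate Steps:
k(b) = 0 (k(b) = (2*b)*0 = 0)
u(E) = -36*E/7 - E**2/7 (u(E) = -((E**2 + 35*E) + E)/7 = -(E**2 + 36*E)/7 = -36*E/7 - E**2/7)
1/(u(k(-4)) + d) = 1/(-1/7*0*(36 + 0) + 3509) = 1/(-1/7*0*36 + 3509) = 1/(0 + 3509) = 1/3509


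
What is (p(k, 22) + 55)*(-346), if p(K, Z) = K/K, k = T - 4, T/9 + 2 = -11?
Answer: -19376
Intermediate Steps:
T = -117 (T = -18 + 9*(-11) = -18 - 99 = -117)
k = -121 (k = -117 - 4 = -121)
p(K, Z) = 1
(p(k, 22) + 55)*(-346) = (1 + 55)*(-346) = 56*(-346) = -19376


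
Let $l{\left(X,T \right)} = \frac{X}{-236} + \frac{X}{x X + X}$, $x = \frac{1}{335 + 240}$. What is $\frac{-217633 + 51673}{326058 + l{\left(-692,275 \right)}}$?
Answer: $- \frac{1127996928}{2216177729} \approx -0.50898$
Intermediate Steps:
$x = \frac{1}{575} \approx 0.0017391$
$l{\left(X,T \right)} = \frac{575}{576} - \frac{X}{236}$ ($l{\left(X,T \right)} = \frac{X}{-236} + \frac{X}{\frac{X}{575} + X} = X \left(- \frac{1}{236}\right) + \frac{X}{\frac{576}{575} X} = - \frac{X}{236} + X \frac{575}{576 X} = - \frac{X}{236} + \frac{575}{576} = \frac{575}{576} - \frac{X}{236}$)
$\frac{-217633 + 51673}{326058 + l{\left(-692,275 \right)}} = \frac{-217633 + 51673}{326058 + \left(\frac{575}{576} - - \frac{173}{59}\right)} = - \frac{165960}{326058 + \left(\frac{575}{576} + \frac{173}{59}\right)} = - \frac{165960}{326058 + \frac{133573}{33984}} = - \frac{165960}{\frac{11080888645}{33984}} = \left(-165960\right) \frac{33984}{11080888645} = - \frac{1127996928}{2216177729}$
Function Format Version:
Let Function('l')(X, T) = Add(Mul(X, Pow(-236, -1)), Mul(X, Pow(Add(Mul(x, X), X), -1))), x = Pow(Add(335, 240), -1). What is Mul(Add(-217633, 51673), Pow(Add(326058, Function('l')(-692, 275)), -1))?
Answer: Rational(-1127996928, 2216177729) ≈ -0.50898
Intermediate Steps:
x = Rational(1, 575) (x = Pow(575, -1) = Rational(1, 575) ≈ 0.0017391)
Function('l')(X, T) = Add(Rational(575, 576), Mul(Rational(-1, 236), X)) (Function('l')(X, T) = Add(Mul(X, Pow(-236, -1)), Mul(X, Pow(Add(Mul(Rational(1, 575), X), X), -1))) = Add(Mul(X, Rational(-1, 236)), Mul(X, Pow(Mul(Rational(576, 575), X), -1))) = Add(Mul(Rational(-1, 236), X), Mul(X, Mul(Rational(575, 576), Pow(X, -1)))) = Add(Mul(Rational(-1, 236), X), Rational(575, 576)) = Add(Rational(575, 576), Mul(Rational(-1, 236), X)))
Mul(Add(-217633, 51673), Pow(Add(326058, Function('l')(-692, 275)), -1)) = Mul(Add(-217633, 51673), Pow(Add(326058, Add(Rational(575, 576), Mul(Rational(-1, 236), -692))), -1)) = Mul(-165960, Pow(Add(326058, Add(Rational(575, 576), Rational(173, 59))), -1)) = Mul(-165960, Pow(Add(326058, Rational(133573, 33984)), -1)) = Mul(-165960, Pow(Rational(11080888645, 33984), -1)) = Mul(-165960, Rational(33984, 11080888645)) = Rational(-1127996928, 2216177729)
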